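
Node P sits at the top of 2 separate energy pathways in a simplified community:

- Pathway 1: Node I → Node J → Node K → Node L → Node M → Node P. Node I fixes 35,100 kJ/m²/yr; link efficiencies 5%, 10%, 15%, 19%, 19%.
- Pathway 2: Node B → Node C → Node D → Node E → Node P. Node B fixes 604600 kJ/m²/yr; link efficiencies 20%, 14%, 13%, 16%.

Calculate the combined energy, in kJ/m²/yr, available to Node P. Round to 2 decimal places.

Pathway 1: 35100 × 0.05 × 0.1 × 0.15 × 0.19 × 0.19 = 0.9503325 kJ/m²/yr
Pathway 2: 604600 × 0.2 × 0.14 × 0.13 × 0.16 = 352.11904 kJ/m²/yr
Total at Node P: 0.9503325 + 352.11904 = 353.0693725 kJ/m²/yr

353.07 kJ/m²/yr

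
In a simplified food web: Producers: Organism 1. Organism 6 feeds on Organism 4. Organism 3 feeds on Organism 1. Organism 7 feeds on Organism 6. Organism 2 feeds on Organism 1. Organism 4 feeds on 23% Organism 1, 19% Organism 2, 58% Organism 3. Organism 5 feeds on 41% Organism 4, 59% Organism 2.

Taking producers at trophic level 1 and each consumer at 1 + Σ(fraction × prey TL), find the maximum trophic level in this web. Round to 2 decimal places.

4.77

Organism 2: 1 + 1 = 2
Organism 3: 1 + 1 = 2
Organism 4: 1 + (0.23×1 + 0.19×2 + 0.58×2) = 2.77
Organism 5: 1 + (0.41×2.77 + 0.59×2) = 3.3157
Organism 6: 1 + 2.77 = 3.77
Organism 7: 1 + 3.77 = 4.77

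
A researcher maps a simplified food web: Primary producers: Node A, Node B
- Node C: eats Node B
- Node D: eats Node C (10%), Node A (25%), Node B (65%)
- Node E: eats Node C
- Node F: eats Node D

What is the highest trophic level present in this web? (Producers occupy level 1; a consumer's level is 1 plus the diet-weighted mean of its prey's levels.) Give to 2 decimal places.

Node C: 1 + 1 = 2
Node D: 1 + (0.1×2 + 0.25×1 + 0.65×1) = 2.1
Node E: 1 + 2 = 3
Node F: 1 + 2.1 = 3.1

3.10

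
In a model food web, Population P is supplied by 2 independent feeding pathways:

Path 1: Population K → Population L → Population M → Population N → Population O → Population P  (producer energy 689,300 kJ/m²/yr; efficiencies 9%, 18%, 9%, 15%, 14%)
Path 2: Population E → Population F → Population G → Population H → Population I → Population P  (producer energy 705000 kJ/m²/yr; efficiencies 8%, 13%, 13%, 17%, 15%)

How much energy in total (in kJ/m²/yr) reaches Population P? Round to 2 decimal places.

45.41 kJ/m²/yr

Path 1: 689300 × 0.09 × 0.18 × 0.09 × 0.15 × 0.14 = 21.1049874 kJ/m²/yr
Path 2: 705000 × 0.08 × 0.13 × 0.13 × 0.17 × 0.15 = 24.30558 kJ/m²/yr
Total at Population P: 21.1049874 + 24.30558 = 45.4105674 kJ/m²/yr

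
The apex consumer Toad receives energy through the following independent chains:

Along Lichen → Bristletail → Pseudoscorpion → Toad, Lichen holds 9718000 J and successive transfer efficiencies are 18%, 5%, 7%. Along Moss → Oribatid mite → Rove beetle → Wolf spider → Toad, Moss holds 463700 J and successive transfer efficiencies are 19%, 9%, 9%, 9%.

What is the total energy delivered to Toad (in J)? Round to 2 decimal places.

Via Lichen: 9718000 × 0.18 × 0.05 × 0.07 = 6122.34 J
Via Moss: 463700 × 0.19 × 0.09 × 0.09 × 0.09 = 64.227087 J
Total at Toad: 6122.34 + 64.227087 = 6186.567087 J

6186.57 J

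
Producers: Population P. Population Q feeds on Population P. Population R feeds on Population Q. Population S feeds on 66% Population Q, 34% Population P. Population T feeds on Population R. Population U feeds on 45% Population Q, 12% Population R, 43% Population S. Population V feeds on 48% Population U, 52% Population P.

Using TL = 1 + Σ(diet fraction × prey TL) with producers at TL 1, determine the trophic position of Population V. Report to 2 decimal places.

Population Q: 1 + 1 = 2
Population R: 1 + 2 = 3
Population S: 1 + (0.66×2 + 0.34×1) = 2.66
Population T: 1 + 3 = 4
Population U: 1 + (0.45×2 + 0.12×3 + 0.43×2.66) = 3.4038
Population V: 1 + (0.48×3.4038 + 0.52×1) = 3.153824

3.15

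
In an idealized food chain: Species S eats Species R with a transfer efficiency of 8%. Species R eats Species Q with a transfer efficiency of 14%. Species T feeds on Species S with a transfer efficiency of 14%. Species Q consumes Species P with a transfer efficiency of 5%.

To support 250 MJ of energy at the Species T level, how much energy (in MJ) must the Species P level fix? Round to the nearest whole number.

3188776 MJ

Cumulative transfer efficiency: 0.05 × 0.14 × 0.08 × 0.14 = 0.0000784
Species P energy = 250 / 0.0000784 = 3188776 MJ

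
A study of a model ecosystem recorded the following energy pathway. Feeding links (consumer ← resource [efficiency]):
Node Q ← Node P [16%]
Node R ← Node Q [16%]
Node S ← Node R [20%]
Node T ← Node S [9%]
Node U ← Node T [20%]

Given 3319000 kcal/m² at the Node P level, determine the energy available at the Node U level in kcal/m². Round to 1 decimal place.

305.9 kcal/m²

Node Q: 3319000 × 0.16 = 531040 kcal/m²
Node R: 531040 × 0.16 = 84966.4 kcal/m²
Node S: 84966.4 × 0.2 = 16993.28 kcal/m²
Node T: 16993.28 × 0.09 = 1529.3952 kcal/m²
Node U: 1529.3952 × 0.2 = 305.87904 kcal/m²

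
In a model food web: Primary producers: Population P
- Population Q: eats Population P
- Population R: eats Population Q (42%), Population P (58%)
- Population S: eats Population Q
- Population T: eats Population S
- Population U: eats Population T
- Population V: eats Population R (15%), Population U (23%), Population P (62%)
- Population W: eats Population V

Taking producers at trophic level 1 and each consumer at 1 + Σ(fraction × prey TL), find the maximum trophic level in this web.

Population Q: 1 + 1 = 2
Population R: 1 + (0.42×2 + 0.58×1) = 2.42
Population S: 1 + 2 = 3
Population T: 1 + 3 = 4
Population U: 1 + 4 = 5
Population V: 1 + (0.15×2.42 + 0.23×5 + 0.62×1) = 3.133
Population W: 1 + 3.133 = 4.133

5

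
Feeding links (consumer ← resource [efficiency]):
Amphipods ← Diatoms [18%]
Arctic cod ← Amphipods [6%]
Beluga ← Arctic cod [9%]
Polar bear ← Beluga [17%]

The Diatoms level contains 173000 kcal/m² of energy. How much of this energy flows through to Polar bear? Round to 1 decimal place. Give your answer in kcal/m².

28.6 kcal/m²

Amphipods: 173000 × 0.18 = 31140 kcal/m²
Arctic cod: 31140 × 0.06 = 1868.4 kcal/m²
Beluga: 1868.4 × 0.09 = 168.156 kcal/m²
Polar bear: 168.156 × 0.17 = 28.58652 kcal/m²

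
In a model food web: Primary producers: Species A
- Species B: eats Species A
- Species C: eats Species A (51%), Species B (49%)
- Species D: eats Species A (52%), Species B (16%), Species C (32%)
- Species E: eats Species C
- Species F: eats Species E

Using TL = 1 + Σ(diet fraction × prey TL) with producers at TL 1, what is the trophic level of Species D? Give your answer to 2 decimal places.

Species B: 1 + 1 = 2
Species C: 1 + (0.51×1 + 0.49×2) = 2.49
Species D: 1 + (0.52×1 + 0.16×2 + 0.32×2.49) = 2.6368
Species E: 1 + 2.49 = 3.49
Species F: 1 + 3.49 = 4.49

2.64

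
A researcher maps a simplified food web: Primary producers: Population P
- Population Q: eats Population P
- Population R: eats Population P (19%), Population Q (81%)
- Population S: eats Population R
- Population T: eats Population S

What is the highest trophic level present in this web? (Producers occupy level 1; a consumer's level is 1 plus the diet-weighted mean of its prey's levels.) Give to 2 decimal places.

4.81

Population Q: 1 + 1 = 2
Population R: 1 + (0.19×1 + 0.81×2) = 2.81
Population S: 1 + 2.81 = 3.81
Population T: 1 + 3.81 = 4.81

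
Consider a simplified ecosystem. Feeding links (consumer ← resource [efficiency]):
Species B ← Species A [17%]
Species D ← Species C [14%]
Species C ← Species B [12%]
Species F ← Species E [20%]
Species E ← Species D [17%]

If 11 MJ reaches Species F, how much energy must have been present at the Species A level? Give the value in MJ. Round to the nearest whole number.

113281 MJ

Cumulative transfer efficiency: 0.17 × 0.12 × 0.14 × 0.17 × 0.2 = 0.000097104
Species A energy = 11 / 0.000097104 = 113281 MJ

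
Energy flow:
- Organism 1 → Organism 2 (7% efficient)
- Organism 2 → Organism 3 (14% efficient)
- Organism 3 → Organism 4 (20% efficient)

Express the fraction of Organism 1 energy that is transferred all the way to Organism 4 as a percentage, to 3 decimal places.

0.196%

Product of link efficiencies: 0.07 × 0.14 × 0.2 = 0.00196
As a percentage: 0.00196 × 100 = 0.196%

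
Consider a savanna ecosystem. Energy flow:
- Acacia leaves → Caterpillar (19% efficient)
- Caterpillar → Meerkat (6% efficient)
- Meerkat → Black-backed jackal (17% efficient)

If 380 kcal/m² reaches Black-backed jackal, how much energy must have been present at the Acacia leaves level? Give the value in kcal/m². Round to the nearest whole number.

Cumulative transfer efficiency: 0.19 × 0.06 × 0.17 = 0.001938
Acacia leaves energy = 380 / 0.001938 = 196078 kcal/m²

196078 kcal/m²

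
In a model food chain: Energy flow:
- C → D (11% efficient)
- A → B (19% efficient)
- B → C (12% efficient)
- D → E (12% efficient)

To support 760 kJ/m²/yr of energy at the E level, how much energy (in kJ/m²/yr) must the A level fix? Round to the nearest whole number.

Cumulative transfer efficiency: 0.19 × 0.12 × 0.11 × 0.12 = 0.00030096
A energy = 760 / 0.00030096 = 2525253 kJ/m²/yr

2525253 kJ/m²/yr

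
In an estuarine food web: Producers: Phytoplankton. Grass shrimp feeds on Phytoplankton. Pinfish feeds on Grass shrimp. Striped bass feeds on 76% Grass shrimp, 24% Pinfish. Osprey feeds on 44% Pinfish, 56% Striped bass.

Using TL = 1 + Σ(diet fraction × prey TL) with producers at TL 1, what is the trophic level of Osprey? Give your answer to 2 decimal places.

4.13

Grass shrimp: 1 + 1 = 2
Pinfish: 1 + 2 = 3
Striped bass: 1 + (0.76×2 + 0.24×3) = 3.24
Osprey: 1 + (0.44×3 + 0.56×3.24) = 4.1344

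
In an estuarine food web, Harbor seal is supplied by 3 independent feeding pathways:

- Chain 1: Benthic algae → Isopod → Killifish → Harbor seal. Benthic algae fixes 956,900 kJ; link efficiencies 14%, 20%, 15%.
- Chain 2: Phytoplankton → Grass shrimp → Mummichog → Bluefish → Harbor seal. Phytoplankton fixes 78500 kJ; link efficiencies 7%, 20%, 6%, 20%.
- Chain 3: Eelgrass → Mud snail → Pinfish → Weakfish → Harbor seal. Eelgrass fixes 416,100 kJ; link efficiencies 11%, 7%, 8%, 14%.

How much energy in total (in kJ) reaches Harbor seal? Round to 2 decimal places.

Chain 1: 956900 × 0.14 × 0.2 × 0.15 = 4018.98 kJ
Chain 2: 78500 × 0.07 × 0.2 × 0.06 × 0.2 = 13.188 kJ
Chain 3: 416100 × 0.11 × 0.07 × 0.08 × 0.14 = 35.884464 kJ
Total at Harbor seal: 4018.98 + 13.188 + 35.884464 = 4068.052464 kJ

4068.05 kJ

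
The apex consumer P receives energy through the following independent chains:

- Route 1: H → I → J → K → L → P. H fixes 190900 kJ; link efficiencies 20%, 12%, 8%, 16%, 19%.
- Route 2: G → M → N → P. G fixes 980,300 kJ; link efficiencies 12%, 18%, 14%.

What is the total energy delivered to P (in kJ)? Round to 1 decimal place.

2975.6 kJ

Route 1: 190900 × 0.2 × 0.12 × 0.08 × 0.16 × 0.19 = 11.1424512 kJ
Route 2: 980300 × 0.12 × 0.18 × 0.14 = 2964.4272 kJ
Total at P: 11.1424512 + 2964.4272 = 2975.5696512 kJ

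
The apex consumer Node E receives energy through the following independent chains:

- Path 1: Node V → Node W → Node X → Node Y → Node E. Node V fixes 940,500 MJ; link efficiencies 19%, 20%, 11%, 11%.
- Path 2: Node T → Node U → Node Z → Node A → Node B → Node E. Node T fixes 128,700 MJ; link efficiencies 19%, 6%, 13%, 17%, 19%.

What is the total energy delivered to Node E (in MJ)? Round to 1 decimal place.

438.6 MJ

Path 1: 940500 × 0.19 × 0.2 × 0.11 × 0.11 = 432.4419 MJ
Path 2: 128700 × 0.19 × 0.06 × 0.13 × 0.17 × 0.19 = 6.16068882 MJ
Total at Node E: 432.4419 + 6.16068882 = 438.60258882 MJ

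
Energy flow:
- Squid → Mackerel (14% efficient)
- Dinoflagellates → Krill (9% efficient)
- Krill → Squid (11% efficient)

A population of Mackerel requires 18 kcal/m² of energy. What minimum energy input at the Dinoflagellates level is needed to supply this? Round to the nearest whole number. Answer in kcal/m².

Cumulative transfer efficiency: 0.09 × 0.11 × 0.14 = 0.001386
Dinoflagellates energy = 18 / 0.001386 = 12987 kcal/m²

12987 kcal/m²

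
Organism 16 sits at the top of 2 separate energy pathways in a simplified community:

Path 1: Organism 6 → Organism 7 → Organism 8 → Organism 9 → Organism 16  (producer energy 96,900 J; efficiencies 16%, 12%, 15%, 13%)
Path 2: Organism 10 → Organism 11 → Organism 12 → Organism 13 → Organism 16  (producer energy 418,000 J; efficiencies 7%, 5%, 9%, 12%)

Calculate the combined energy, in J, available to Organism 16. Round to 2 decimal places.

52.08 J

Path 1: 96900 × 0.16 × 0.12 × 0.15 × 0.13 = 36.27936 J
Path 2: 418000 × 0.07 × 0.05 × 0.09 × 0.12 = 15.8004 J
Total at Organism 16: 36.27936 + 15.8004 = 52.07976 J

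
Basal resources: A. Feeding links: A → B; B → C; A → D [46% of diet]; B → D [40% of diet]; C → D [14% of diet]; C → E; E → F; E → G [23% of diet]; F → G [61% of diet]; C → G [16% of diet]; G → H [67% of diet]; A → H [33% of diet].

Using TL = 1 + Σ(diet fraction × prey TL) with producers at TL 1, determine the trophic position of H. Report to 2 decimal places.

B: 1 + 1 = 2
C: 1 + 2 = 3
D: 1 + (0.46×1 + 0.4×2 + 0.14×3) = 2.68
E: 1 + 3 = 4
F: 1 + 4 = 5
G: 1 + (0.23×4 + 0.61×5 + 0.16×3) = 5.45
H: 1 + (0.67×5.45 + 0.33×1) = 4.9815

4.98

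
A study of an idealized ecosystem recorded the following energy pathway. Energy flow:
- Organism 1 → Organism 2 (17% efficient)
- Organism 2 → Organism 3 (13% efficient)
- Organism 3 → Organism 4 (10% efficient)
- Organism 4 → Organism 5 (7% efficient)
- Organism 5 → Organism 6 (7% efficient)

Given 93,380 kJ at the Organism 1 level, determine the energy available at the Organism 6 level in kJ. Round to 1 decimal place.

Organism 2: 93380 × 0.17 = 15874.6 kJ
Organism 3: 15874.6 × 0.13 = 2063.698 kJ
Organism 4: 2063.698 × 0.1 = 206.3698 kJ
Organism 5: 206.3698 × 0.07 = 14.445886 kJ
Organism 6: 14.445886 × 0.07 = 1.01121202 kJ

1.0 kJ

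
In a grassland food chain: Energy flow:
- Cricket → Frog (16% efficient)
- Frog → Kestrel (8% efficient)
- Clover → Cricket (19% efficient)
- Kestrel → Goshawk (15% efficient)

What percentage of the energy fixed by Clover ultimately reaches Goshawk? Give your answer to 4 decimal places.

Product of link efficiencies: 0.19 × 0.16 × 0.08 × 0.15 = 0.0003648
As a percentage: 0.0003648 × 100 = 0.0365%

0.0365%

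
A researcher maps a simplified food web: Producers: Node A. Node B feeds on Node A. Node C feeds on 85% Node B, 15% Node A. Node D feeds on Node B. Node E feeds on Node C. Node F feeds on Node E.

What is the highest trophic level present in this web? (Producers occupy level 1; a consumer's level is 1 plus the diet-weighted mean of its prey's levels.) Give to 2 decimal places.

Node B: 1 + 1 = 2
Node C: 1 + (0.85×2 + 0.15×1) = 2.85
Node D: 1 + 2 = 3
Node E: 1 + 2.85 = 3.85
Node F: 1 + 3.85 = 4.85

4.85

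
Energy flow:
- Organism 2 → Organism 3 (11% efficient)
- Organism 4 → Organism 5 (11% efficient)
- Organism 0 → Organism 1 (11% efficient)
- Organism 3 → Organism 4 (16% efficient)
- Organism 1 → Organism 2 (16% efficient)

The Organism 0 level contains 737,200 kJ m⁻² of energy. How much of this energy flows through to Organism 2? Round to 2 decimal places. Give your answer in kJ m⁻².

12974.72 kJ m⁻²

Organism 1: 737200 × 0.11 = 81092 kJ m⁻²
Organism 2: 81092 × 0.16 = 12974.72 kJ m⁻²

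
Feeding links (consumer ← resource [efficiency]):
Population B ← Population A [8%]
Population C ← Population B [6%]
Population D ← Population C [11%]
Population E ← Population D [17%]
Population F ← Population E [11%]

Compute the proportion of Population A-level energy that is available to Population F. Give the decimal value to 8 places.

0.00000987

Product of link efficiencies: 0.08 × 0.06 × 0.11 × 0.17 × 0.11 = 0.0000098736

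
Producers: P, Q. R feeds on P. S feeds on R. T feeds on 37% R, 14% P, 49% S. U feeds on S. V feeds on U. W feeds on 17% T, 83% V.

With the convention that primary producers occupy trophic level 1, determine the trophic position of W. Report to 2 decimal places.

5.72

R: 1 + 1 = 2
S: 1 + 2 = 3
T: 1 + (0.37×2 + 0.14×1 + 0.49×3) = 3.35
U: 1 + 3 = 4
V: 1 + 4 = 5
W: 1 + (0.17×3.35 + 0.83×5) = 5.7195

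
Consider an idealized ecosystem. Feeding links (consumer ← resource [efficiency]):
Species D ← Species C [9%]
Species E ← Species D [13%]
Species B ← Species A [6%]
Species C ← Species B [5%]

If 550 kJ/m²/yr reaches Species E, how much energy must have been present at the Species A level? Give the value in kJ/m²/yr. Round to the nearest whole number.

15669516 kJ/m²/yr

Cumulative transfer efficiency: 0.06 × 0.05 × 0.09 × 0.13 = 0.0000351
Species A energy = 550 / 0.0000351 = 15669516 kJ/m²/yr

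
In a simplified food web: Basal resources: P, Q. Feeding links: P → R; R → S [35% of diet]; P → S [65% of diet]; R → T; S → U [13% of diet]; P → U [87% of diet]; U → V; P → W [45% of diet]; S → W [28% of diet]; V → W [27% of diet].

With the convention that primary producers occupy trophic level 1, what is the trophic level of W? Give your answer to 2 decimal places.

R: 1 + 1 = 2
S: 1 + (0.35×2 + 0.65×1) = 2.35
T: 1 + 2 = 3
U: 1 + (0.13×2.35 + 0.87×1) = 2.1755
V: 1 + 2.1755 = 3.1755
W: 1 + (0.45×1 + 0.28×2.35 + 0.27×3.1755) = 2.965385

2.97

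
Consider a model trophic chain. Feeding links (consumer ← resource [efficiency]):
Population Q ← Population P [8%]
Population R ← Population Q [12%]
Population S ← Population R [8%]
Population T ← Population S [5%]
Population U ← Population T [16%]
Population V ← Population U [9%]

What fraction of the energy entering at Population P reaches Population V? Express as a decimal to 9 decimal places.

Product of link efficiencies: 0.08 × 0.12 × 0.08 × 0.05 × 0.16 × 0.09 = 0.00000055296

0.000000553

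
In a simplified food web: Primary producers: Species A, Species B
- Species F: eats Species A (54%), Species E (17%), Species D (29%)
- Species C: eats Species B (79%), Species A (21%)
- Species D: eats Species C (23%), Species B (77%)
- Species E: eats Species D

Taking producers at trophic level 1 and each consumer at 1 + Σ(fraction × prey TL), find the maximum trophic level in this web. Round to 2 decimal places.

3.23

Species C: 1 + (0.79×1 + 0.21×1) = 2
Species D: 1 + (0.23×2 + 0.77×1) = 2.23
Species E: 1 + 2.23 = 3.23
Species F: 1 + (0.54×1 + 0.17×3.23 + 0.29×2.23) = 2.7358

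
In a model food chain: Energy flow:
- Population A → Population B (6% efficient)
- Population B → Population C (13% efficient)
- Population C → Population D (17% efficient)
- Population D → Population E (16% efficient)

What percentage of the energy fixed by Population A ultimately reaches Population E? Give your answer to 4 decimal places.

0.0212%

Product of link efficiencies: 0.06 × 0.13 × 0.17 × 0.16 = 0.00021216
As a percentage: 0.00021216 × 100 = 0.0212%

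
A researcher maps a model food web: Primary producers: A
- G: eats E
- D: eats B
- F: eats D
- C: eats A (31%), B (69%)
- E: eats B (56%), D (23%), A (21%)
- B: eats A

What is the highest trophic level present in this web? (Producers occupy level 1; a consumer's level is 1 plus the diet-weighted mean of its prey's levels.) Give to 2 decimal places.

4.02

B: 1 + 1 = 2
C: 1 + (0.31×1 + 0.69×2) = 2.69
D: 1 + 2 = 3
E: 1 + (0.56×2 + 0.23×3 + 0.21×1) = 3.02
F: 1 + 3 = 4
G: 1 + 3.02 = 4.02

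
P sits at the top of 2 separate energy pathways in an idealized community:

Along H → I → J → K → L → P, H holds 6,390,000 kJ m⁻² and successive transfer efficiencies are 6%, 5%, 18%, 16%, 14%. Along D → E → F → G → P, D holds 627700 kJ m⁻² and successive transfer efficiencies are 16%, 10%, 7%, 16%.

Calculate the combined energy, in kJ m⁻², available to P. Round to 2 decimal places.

Via H: 6390000 × 0.06 × 0.05 × 0.18 × 0.16 × 0.14 = 77.29344 kJ m⁻²
Via D: 627700 × 0.16 × 0.1 × 0.07 × 0.16 = 112.48384 kJ m⁻²
Total at P: 77.29344 + 112.48384 = 189.77728 kJ m⁻²

189.78 kJ m⁻²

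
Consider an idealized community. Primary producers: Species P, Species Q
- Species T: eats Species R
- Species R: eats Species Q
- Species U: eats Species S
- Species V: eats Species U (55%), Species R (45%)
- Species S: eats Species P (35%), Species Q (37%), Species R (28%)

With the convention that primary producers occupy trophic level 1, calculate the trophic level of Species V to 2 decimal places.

3.70

Species R: 1 + 1 = 2
Species S: 1 + (0.35×1 + 0.37×1 + 0.28×2) = 2.28
Species T: 1 + 2 = 3
Species U: 1 + 2.28 = 3.28
Species V: 1 + (0.55×3.28 + 0.45×2) = 3.704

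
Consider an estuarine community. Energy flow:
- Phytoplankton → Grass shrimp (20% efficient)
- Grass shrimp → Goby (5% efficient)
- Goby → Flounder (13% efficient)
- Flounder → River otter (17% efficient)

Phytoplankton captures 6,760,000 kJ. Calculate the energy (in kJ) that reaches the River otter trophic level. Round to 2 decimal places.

1493.96 kJ

Grass shrimp: 6760000 × 0.2 = 1352000 kJ
Goby: 1352000 × 0.05 = 67600 kJ
Flounder: 67600 × 0.13 = 8788 kJ
River otter: 8788 × 0.17 = 1493.96 kJ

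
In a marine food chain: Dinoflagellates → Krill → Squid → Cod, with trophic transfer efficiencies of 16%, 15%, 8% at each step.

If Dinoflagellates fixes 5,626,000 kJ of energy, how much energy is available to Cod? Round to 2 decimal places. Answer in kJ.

10801.92 kJ

Krill: 5626000 × 0.16 = 900160 kJ
Squid: 900160 × 0.15 = 135024 kJ
Cod: 135024 × 0.08 = 10801.92 kJ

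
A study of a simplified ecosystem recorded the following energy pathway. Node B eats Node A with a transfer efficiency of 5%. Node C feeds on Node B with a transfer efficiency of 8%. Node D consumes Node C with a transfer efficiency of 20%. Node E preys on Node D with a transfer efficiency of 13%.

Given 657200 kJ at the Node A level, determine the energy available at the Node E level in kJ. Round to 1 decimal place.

Node B: 657200 × 0.05 = 32860 kJ
Node C: 32860 × 0.08 = 2628.8 kJ
Node D: 2628.8 × 0.2 = 525.76 kJ
Node E: 525.76 × 0.13 = 68.3488 kJ

68.3 kJ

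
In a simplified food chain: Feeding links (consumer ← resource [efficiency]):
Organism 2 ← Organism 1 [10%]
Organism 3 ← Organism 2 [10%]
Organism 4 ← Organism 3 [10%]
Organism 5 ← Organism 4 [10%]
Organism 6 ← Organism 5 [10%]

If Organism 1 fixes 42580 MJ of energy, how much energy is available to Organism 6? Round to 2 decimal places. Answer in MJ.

Organism 2: 42580 × 0.1 = 4258 MJ
Organism 3: 4258 × 0.1 = 425.8 MJ
Organism 4: 425.8 × 0.1 = 42.58 MJ
Organism 5: 42.58 × 0.1 = 4.258 MJ
Organism 6: 4.258 × 0.1 = 0.4258 MJ

0.43 MJ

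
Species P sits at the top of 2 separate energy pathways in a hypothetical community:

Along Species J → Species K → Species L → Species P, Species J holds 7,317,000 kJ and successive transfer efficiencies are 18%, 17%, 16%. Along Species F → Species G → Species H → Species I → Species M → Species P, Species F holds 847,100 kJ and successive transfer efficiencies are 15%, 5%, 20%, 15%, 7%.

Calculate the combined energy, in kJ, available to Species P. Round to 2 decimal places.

Via Species J: 7317000 × 0.18 × 0.17 × 0.16 = 35824.032 kJ
Via Species F: 847100 × 0.15 × 0.05 × 0.2 × 0.15 × 0.07 = 13.341825 kJ
Total at Species P: 35824.032 + 13.341825 = 35837.373825 kJ

35837.37 kJ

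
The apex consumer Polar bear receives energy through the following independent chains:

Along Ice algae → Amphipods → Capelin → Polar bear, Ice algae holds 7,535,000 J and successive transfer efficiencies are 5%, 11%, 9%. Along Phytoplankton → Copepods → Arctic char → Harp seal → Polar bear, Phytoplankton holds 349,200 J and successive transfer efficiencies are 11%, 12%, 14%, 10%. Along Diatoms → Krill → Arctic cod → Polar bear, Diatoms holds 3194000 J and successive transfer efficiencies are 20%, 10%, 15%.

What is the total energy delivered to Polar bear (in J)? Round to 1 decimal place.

13376.4 J

Via Ice algae: 7535000 × 0.05 × 0.11 × 0.09 = 3729.825 J
Via Phytoplankton: 349200 × 0.11 × 0.12 × 0.14 × 0.1 = 64.53216 J
Via Diatoms: 3194000 × 0.2 × 0.1 × 0.15 = 9582 J
Total at Polar bear: 3729.825 + 64.53216 + 9582 = 13376.35716 J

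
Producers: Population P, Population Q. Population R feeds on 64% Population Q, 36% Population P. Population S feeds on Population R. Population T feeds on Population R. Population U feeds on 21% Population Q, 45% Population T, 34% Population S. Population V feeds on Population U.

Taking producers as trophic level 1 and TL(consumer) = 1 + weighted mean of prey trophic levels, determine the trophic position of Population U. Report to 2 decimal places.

3.58

Population R: 1 + (0.64×1 + 0.36×1) = 2
Population S: 1 + 2 = 3
Population T: 1 + 2 = 3
Population U: 1 + (0.21×1 + 0.45×3 + 0.34×3) = 3.58
Population V: 1 + 3.58 = 4.58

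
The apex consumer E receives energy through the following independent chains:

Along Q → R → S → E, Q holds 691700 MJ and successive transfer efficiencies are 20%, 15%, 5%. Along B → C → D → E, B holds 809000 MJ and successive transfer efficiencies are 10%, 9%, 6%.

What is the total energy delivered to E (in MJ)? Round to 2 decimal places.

1474.41 MJ

Via Q: 691700 × 0.2 × 0.15 × 0.05 = 1037.55 MJ
Via B: 809000 × 0.1 × 0.09 × 0.06 = 436.86 MJ
Total at E: 1037.55 + 436.86 = 1474.41 MJ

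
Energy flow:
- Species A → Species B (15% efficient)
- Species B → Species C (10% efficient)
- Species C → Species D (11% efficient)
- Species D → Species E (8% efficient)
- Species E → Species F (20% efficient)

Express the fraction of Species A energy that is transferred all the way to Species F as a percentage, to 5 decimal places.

Product of link efficiencies: 0.15 × 0.1 × 0.11 × 0.08 × 0.2 = 0.0000264
As a percentage: 0.0000264 × 100 = 0.00264%

0.00264%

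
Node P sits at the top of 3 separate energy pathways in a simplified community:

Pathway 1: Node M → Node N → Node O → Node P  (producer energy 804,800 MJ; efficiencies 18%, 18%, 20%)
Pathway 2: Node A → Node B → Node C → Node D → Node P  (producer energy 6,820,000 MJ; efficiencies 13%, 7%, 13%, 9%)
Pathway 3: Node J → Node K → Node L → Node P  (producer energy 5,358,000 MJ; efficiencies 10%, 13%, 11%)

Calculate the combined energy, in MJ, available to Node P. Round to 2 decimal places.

Pathway 1: 804800 × 0.18 × 0.18 × 0.2 = 5215.104 MJ
Pathway 2: 6820000 × 0.13 × 0.07 × 0.13 × 0.09 = 726.1254 MJ
Pathway 3: 5358000 × 0.1 × 0.13 × 0.11 = 7661.94 MJ
Total at Node P: 5215.104 + 726.1254 + 7661.94 = 13603.1694 MJ

13603.17 MJ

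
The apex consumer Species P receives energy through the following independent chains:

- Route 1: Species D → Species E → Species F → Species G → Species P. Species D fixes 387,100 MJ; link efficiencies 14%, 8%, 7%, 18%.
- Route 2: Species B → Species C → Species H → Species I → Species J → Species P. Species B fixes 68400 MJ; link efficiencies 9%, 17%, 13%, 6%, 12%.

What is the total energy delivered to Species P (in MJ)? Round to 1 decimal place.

55.6 MJ

Route 1: 387100 × 0.14 × 0.08 × 0.07 × 0.18 = 54.627552 MJ
Route 2: 68400 × 0.09 × 0.17 × 0.13 × 0.06 × 0.12 = 0.97954272 MJ
Total at Species P: 54.627552 + 0.97954272 = 55.60709472 MJ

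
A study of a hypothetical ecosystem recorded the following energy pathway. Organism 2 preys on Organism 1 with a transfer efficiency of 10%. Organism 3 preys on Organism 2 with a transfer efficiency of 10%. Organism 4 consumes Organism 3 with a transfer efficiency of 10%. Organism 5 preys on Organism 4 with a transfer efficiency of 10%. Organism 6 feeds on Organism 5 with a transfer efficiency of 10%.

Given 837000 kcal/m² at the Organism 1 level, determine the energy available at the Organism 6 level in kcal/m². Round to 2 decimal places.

Organism 2: 837000 × 0.1 = 83700 kcal/m²
Organism 3: 83700 × 0.1 = 8370 kcal/m²
Organism 4: 8370 × 0.1 = 837 kcal/m²
Organism 5: 837 × 0.1 = 83.7 kcal/m²
Organism 6: 83.7 × 0.1 = 8.37 kcal/m²

8.37 kcal/m²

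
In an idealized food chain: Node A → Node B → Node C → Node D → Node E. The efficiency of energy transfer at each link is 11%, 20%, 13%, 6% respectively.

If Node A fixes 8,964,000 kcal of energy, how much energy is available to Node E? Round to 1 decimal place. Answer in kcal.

1538.2 kcal

Node B: 8964000 × 0.11 = 986040 kcal
Node C: 986040 × 0.2 = 197208 kcal
Node D: 197208 × 0.13 = 25637.04 kcal
Node E: 25637.04 × 0.06 = 1538.2224 kcal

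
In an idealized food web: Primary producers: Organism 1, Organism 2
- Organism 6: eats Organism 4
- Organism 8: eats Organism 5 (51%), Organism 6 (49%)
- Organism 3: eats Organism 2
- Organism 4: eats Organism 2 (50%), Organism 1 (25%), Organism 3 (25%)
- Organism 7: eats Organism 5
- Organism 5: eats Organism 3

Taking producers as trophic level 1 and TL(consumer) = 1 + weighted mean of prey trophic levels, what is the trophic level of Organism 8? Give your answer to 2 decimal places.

4.12

Organism 3: 1 + 1 = 2
Organism 4: 1 + (0.5×1 + 0.25×1 + 0.25×2) = 2.25
Organism 5: 1 + 2 = 3
Organism 6: 1 + 2.25 = 3.25
Organism 7: 1 + 3 = 4
Organism 8: 1 + (0.51×3 + 0.49×3.25) = 4.1225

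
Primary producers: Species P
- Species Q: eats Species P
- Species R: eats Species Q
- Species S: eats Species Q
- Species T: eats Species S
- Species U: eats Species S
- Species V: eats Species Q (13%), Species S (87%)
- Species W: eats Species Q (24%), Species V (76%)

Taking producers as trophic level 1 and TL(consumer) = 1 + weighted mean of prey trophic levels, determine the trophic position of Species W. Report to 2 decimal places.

Species Q: 1 + 1 = 2
Species R: 1 + 2 = 3
Species S: 1 + 2 = 3
Species T: 1 + 3 = 4
Species U: 1 + 3 = 4
Species V: 1 + (0.13×2 + 0.87×3) = 3.87
Species W: 1 + (0.24×2 + 0.76×3.87) = 4.4212

4.42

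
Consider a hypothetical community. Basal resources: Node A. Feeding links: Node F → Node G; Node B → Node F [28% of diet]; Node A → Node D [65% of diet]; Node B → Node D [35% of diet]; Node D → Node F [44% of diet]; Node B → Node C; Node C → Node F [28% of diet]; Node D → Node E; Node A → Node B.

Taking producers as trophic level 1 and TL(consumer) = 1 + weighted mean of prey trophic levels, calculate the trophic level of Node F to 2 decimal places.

3.43

Node B: 1 + 1 = 2
Node C: 1 + 2 = 3
Node D: 1 + (0.35×2 + 0.65×1) = 2.35
Node E: 1 + 2.35 = 3.35
Node F: 1 + (0.28×2 + 0.28×3 + 0.44×2.35) = 3.434
Node G: 1 + 3.434 = 4.434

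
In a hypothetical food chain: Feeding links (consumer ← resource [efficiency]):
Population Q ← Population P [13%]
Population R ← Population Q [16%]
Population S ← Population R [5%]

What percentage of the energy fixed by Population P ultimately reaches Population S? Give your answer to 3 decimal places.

Product of link efficiencies: 0.13 × 0.16 × 0.05 = 0.00104
As a percentage: 0.00104 × 100 = 0.104%

0.104%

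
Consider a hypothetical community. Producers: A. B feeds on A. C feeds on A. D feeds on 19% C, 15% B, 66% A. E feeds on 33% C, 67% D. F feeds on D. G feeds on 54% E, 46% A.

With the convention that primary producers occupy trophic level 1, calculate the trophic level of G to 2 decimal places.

B: 1 + 1 = 2
C: 1 + 1 = 2
D: 1 + (0.19×2 + 0.15×2 + 0.66×1) = 2.34
E: 1 + (0.33×2 + 0.67×2.34) = 3.2278
F: 1 + 2.34 = 3.34
G: 1 + (0.54×3.2278 + 0.46×1) = 3.203012

3.20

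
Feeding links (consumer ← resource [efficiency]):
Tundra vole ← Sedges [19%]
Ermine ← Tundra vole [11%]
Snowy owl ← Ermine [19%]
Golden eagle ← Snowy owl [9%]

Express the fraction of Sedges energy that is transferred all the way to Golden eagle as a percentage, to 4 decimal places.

Product of link efficiencies: 0.19 × 0.11 × 0.19 × 0.09 = 0.00035739
As a percentage: 0.00035739 × 100 = 0.0357%

0.0357%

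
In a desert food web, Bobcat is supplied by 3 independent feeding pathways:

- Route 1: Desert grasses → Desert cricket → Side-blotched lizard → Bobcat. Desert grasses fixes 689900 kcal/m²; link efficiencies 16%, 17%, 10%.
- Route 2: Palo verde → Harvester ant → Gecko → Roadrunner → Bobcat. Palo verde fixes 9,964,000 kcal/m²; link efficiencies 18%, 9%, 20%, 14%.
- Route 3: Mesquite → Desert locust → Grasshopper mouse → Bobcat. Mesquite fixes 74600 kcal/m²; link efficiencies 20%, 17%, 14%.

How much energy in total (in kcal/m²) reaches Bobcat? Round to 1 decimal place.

Route 1: 689900 × 0.16 × 0.17 × 0.1 = 1876.528 kcal/m²
Route 2: 9964000 × 0.18 × 0.09 × 0.2 × 0.14 = 4519.6704 kcal/m²
Route 3: 74600 × 0.2 × 0.17 × 0.14 = 355.096 kcal/m²
Total at Bobcat: 1876.528 + 4519.6704 + 355.096 = 6751.2944 kcal/m²

6751.3 kcal/m²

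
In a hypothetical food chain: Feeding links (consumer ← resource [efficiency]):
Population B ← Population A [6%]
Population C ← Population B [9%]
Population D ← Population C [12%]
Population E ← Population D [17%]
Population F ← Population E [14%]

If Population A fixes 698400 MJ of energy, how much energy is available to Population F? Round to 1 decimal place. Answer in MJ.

10.8 MJ

Population B: 698400 × 0.06 = 41904 MJ
Population C: 41904 × 0.09 = 3771.36 MJ
Population D: 3771.36 × 0.12 = 452.5632 MJ
Population E: 452.5632 × 0.17 = 76.935744 MJ
Population F: 76.935744 × 0.14 = 10.77100416 MJ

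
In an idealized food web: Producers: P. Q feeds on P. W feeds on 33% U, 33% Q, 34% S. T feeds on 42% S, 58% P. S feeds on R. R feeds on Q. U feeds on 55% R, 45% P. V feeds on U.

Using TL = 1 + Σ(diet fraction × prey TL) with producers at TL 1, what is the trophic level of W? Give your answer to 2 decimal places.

Q: 1 + 1 = 2
R: 1 + 2 = 3
S: 1 + 3 = 4
T: 1 + (0.42×4 + 0.58×1) = 3.26
U: 1 + (0.55×3 + 0.45×1) = 3.1
V: 1 + 3.1 = 4.1
W: 1 + (0.33×3.1 + 0.33×2 + 0.34×4) = 4.043

4.04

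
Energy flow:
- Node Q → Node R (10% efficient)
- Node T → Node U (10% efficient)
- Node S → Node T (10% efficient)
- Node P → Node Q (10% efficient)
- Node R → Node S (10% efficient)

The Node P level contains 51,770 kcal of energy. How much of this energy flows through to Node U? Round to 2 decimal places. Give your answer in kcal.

Node Q: 51770 × 0.1 = 5177 kcal
Node R: 5177 × 0.1 = 517.7 kcal
Node S: 517.7 × 0.1 = 51.77 kcal
Node T: 51.77 × 0.1 = 5.177 kcal
Node U: 5.177 × 0.1 = 0.5177 kcal

0.52 kcal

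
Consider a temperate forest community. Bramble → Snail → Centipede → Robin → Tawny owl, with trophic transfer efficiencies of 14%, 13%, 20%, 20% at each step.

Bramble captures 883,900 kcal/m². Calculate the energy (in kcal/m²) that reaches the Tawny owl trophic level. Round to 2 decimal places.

Snail: 883900 × 0.14 = 123746 kcal/m²
Centipede: 123746 × 0.13 = 16086.98 kcal/m²
Robin: 16086.98 × 0.2 = 3217.396 kcal/m²
Tawny owl: 3217.396 × 0.2 = 643.4792 kcal/m²

643.48 kcal/m²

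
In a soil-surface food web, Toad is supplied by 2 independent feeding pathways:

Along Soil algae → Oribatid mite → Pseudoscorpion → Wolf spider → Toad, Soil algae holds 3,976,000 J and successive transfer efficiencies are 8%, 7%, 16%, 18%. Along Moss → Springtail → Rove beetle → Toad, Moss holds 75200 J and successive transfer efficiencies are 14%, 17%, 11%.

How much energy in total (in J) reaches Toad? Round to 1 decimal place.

838.1 J

Via Soil algae: 3976000 × 0.08 × 0.07 × 0.16 × 0.18 = 641.24928 J
Via Moss: 75200 × 0.14 × 0.17 × 0.11 = 196.8736 J
Total at Toad: 641.24928 + 196.8736 = 838.12288 J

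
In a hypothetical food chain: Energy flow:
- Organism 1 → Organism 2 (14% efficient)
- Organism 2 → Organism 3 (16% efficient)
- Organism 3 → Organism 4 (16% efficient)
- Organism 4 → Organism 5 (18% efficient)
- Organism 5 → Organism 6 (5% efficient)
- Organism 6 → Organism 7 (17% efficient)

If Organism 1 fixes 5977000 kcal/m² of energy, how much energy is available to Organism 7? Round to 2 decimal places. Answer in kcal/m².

Organism 2: 5977000 × 0.14 = 836780 kcal/m²
Organism 3: 836780 × 0.16 = 133884.8 kcal/m²
Organism 4: 133884.8 × 0.16 = 21421.568 kcal/m²
Organism 5: 21421.568 × 0.18 = 3855.88224 kcal/m²
Organism 6: 3855.88224 × 0.05 = 192.794112 kcal/m²
Organism 7: 192.794112 × 0.17 = 32.77499904 kcal/m²

32.77 kcal/m²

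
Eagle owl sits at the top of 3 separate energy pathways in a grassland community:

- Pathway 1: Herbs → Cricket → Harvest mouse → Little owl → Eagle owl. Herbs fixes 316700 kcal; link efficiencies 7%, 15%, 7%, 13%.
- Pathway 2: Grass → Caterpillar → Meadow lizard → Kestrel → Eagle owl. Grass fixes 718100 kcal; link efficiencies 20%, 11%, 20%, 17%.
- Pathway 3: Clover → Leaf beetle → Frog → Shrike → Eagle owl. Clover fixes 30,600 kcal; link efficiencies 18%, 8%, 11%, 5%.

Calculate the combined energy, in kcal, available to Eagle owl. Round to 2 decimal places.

Pathway 1: 316700 × 0.07 × 0.15 × 0.07 × 0.13 = 30.260685 kcal
Pathway 2: 718100 × 0.2 × 0.11 × 0.2 × 0.17 = 537.1388 kcal
Pathway 3: 30600 × 0.18 × 0.08 × 0.11 × 0.05 = 2.42352 kcal
Total at Eagle owl: 30.260685 + 537.1388 + 2.42352 = 569.823005 kcal

569.82 kcal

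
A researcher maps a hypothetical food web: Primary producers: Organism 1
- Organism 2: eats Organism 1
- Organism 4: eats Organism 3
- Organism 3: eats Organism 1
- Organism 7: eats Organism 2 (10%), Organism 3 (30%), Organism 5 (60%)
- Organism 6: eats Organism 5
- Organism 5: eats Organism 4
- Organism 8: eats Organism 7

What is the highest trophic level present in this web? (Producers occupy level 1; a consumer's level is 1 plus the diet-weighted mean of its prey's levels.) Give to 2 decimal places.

5.20

Organism 2: 1 + 1 = 2
Organism 3: 1 + 1 = 2
Organism 4: 1 + 2 = 3
Organism 5: 1 + 3 = 4
Organism 6: 1 + 4 = 5
Organism 7: 1 + (0.1×2 + 0.3×2 + 0.6×4) = 4.2
Organism 8: 1 + 4.2 = 5.2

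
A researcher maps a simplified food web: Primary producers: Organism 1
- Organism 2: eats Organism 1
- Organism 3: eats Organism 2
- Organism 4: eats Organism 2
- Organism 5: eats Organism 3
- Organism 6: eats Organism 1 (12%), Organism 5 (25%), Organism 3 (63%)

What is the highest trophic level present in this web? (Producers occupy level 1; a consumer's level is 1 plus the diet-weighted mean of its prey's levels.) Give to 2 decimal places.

4.01

Organism 2: 1 + 1 = 2
Organism 3: 1 + 2 = 3
Organism 4: 1 + 2 = 3
Organism 5: 1 + 3 = 4
Organism 6: 1 + (0.12×1 + 0.25×4 + 0.63×3) = 4.01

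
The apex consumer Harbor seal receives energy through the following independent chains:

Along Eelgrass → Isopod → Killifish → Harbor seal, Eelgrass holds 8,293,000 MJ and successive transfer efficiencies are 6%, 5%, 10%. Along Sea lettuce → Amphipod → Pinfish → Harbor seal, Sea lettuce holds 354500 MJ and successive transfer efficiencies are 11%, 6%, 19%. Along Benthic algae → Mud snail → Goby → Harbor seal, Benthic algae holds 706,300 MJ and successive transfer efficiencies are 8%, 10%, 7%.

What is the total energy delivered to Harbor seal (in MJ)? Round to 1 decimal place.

Via Eelgrass: 8293000 × 0.06 × 0.05 × 0.1 = 2487.9 MJ
Via Sea lettuce: 354500 × 0.11 × 0.06 × 0.19 = 444.543 MJ
Via Benthic algae: 706300 × 0.08 × 0.1 × 0.07 = 395.528 MJ
Total at Harbor seal: 2487.9 + 444.543 + 395.528 = 3327.971 MJ

3328.0 MJ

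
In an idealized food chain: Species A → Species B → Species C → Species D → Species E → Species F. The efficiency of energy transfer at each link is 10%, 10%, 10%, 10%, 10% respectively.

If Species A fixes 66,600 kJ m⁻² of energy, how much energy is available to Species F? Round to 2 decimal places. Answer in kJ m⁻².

Species B: 66600 × 0.1 = 6660 kJ m⁻²
Species C: 6660 × 0.1 = 666 kJ m⁻²
Species D: 666 × 0.1 = 66.6 kJ m⁻²
Species E: 66.6 × 0.1 = 6.66 kJ m⁻²
Species F: 6.66 × 0.1 = 0.666 kJ m⁻²

0.67 kJ m⁻²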